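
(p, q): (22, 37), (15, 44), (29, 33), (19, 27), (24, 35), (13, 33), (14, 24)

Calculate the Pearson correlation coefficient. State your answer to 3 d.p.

0.095

n = 7, Σp = 136, Σq = 233, Σp² = 2852, Σq² = 8013, Σpq = 4549
nΣpq − ΣpΣq = 31843 − 31688 = 155
nΣp² − (Σp)² = 19964 − 18496 = 1468; nΣq² − (Σq)² = 56091 − 54289 = 1802
r = 155 / √(1468 × 1802) = 155 / 1626.4489 ≈ 0.095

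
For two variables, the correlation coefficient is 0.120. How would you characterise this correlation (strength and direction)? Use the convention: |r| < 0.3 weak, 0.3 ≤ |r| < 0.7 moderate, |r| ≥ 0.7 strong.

weak positive

r = 0.120 > 0 so the relationship is positive.
|r| = 0.120, which falls in the weak range.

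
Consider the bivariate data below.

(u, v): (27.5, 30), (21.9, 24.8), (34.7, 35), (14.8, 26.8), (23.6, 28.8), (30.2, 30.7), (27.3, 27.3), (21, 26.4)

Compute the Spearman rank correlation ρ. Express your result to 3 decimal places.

0.881

Rank u: 6, 3, 8, 1, 4, 7, 5, 2
Rank v: 6, 1, 8, 3, 5, 7, 4, 2
d = rank(u) − rank(v): 0, 2, 0, -2, -1, 0, 1, 0; Σd² = 10
ρ = 1 − 6Σd² / [n(n²−1)] = 1 − 6×10 / (8×63) = 1 − 60/504 ≈ 0.881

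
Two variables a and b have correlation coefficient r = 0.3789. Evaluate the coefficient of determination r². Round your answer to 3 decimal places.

0.144

r² = (0.3789)² = 0.144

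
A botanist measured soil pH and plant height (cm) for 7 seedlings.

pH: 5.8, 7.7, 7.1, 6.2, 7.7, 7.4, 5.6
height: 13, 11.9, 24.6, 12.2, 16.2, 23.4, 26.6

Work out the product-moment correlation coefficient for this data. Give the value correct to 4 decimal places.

n = 7, Σx = 47.5, Σy = 127.9, Σx² = 327.19, Σy² = 2582.17, Σxy = 864.19
nΣxy − ΣxΣy = 6049.33 − 6075.25 = -25.92
nΣx² − (Σx)² = 2290.33 − 2256.25 = 34.08; nΣy² − (Σy)² = 18075.19 − 16358.41 = 1716.78
r = -25.92 / √(34.08 × 1716.78) = -25.92 / 241.8840 ≈ -0.1072

-0.1072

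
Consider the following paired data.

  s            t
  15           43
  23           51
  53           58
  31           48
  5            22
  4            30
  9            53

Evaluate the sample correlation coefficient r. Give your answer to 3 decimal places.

n = 7, Σs = 140, Σt = 305, Σs² = 4646, Σt² = 14311, Σst = 7087
nΣst − ΣsΣt = 49609 − 42700 = 6909
nΣs² − (Σs)² = 32522 − 19600 = 12922; nΣt² − (Σt)² = 100177 − 93025 = 7152
r = 6909 / √(12922 × 7152) = 6909 / 9613.4356 ≈ 0.719

0.719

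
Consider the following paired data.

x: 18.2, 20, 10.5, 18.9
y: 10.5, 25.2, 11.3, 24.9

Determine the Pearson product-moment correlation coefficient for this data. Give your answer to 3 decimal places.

0.652

n = 4, Σx = 67.6, Σy = 71.9, Σx² = 1198.7, Σy² = 1492.99, Σxy = 1284.36
nΣxy − ΣxΣy = 5137.44 − 4860.44 = 277
nΣx² − (Σx)² = 4794.8 − 4569.76 = 225.04; nΣy² − (Σy)² = 5971.96 − 5169.61 = 802.35
r = 277 / √(225.04 × 802.35) = 277 / 424.9245 ≈ 0.652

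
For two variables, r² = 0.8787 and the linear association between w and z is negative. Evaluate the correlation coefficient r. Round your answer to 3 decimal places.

-0.937

|r| = √0.8787 = 0.937
The association is negative, so r = −0.937.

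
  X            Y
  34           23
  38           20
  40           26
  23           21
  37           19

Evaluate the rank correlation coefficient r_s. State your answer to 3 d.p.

0.200

Rank X: 2, 4, 5, 1, 3
Rank Y: 4, 2, 5, 3, 1
d = rank(X) − rank(Y): -2, 2, 0, -2, 2; Σd² = 16
ρ = 1 − 6Σd² / [n(n²−1)] = 1 − 6×16 / (5×24) = 1 − 96/120 ≈ 0.200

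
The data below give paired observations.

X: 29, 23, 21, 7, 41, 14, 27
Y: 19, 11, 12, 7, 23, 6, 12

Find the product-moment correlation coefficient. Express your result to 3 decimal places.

n = 7, ΣX = 162, ΣY = 90, ΣX² = 4466, ΣY² = 1384, ΣXY = 2456
nΣXY − ΣXΣY = 17192 − 14580 = 2612
nΣX² − (ΣX)² = 31262 − 26244 = 5018; nΣY² − (ΣY)² = 9688 − 8100 = 1588
r = 2612 / √(5018 × 1588) = 2612 / 2822.8680 ≈ 0.925

0.925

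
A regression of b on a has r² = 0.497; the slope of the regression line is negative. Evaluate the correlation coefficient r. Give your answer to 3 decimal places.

|r| = √0.497 = 0.705
The association is negative, so r = −0.705.

-0.705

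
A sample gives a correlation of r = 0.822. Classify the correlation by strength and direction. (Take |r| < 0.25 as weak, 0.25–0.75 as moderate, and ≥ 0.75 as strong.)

strong positive

r = 0.822 > 0 so the relationship is positive.
|r| = 0.822, which falls in the strong range.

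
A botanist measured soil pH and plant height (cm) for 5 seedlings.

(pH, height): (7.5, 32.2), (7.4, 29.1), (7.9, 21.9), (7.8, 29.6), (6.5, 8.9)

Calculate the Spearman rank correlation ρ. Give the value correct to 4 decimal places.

Rank pH: 3, 2, 5, 4, 1
Rank height: 5, 3, 2, 4, 1
d = rank(pH) − rank(height): -2, -1, 3, 0, 0; Σd² = 14
ρ = 1 − 6Σd² / [n(n²−1)] = 1 − 6×14 / (5×24) = 1 − 84/120 ≈ 0.3000

0.3000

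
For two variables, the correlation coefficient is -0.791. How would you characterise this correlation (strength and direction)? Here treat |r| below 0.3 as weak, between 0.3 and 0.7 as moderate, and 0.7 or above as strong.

r = -0.791 < 0 so the relationship is negative.
|r| = 0.791, which falls in the strong range.

strong negative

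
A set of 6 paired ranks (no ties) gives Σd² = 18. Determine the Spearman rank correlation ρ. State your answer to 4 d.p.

ρ = 1 − 6Σd² / [n(n²−1)] = 1 − 6×18 / (6×35)
  = 1 − 108/210 = 1 − 0.51429 ≈ 0.4857

0.4857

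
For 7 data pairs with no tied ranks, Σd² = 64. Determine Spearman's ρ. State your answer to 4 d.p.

ρ = 1 − 6Σd² / [n(n²−1)] = 1 − 6×64 / (7×48)
  = 1 − 384/336 = 1 − 1.14286 ≈ -0.1429

-0.1429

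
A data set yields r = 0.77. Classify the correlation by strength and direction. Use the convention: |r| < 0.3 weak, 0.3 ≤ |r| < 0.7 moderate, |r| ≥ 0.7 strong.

strong positive

r = 0.77 > 0 so the relationship is positive.
|r| = 0.77, which falls in the strong range.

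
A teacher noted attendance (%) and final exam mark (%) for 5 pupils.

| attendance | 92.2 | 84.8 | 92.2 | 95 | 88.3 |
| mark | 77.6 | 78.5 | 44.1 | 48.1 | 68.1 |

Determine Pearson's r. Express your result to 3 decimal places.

n = 5, Σx = 452.5, Σy = 316.4, Σx² = 41014.61, Σy² = 21080.04, Σxy = 28460.27
nΣxy − ΣxΣy = 142301.35 − 143171 = -869.65
nΣx² − (Σx)² = 205073.05 − 204756.25 = 316.8; nΣy² − (Σy)² = 105400.2 − 100108.96 = 5291.24
r = -869.65 / √(316.8 × 5291.24) = -869.65 / 1294.7065 ≈ -0.672

-0.672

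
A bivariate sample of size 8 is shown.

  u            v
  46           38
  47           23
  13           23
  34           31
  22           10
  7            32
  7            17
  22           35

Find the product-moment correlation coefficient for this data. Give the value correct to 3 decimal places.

n = 8, Σu = 198, Σv = 209, Σu² = 6716, Σv² = 6101, Σuv = 5515
nΣuv − ΣuΣv = 44120 − 41382 = 2738
nΣu² − (Σu)² = 53728 − 39204 = 14524; nΣv² − (Σv)² = 48808 − 43681 = 5127
r = 2738 / √(14524 × 5127) = 2738 / 8629.2843 ≈ 0.317

0.317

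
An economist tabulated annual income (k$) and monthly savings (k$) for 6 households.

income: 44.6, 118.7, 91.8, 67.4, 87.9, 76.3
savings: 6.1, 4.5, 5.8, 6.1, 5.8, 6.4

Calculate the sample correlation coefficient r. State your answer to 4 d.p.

-0.8017

n = 6, Σx = 486.7, Σy = 34.7, Σx² = 42596.95, Σy² = 202.91, Σxy = 2747.93
nΣxy − ΣxΣy = 16487.58 − 16888.49 = -400.91
nΣx² − (Σx)² = 255581.7 − 236876.89 = 18704.81; nΣy² − (Σy)² = 1217.46 − 1204.09 = 13.37
r = -400.91 / √(18704.81 × 13.37) = -400.91 / 500.0833 ≈ -0.8017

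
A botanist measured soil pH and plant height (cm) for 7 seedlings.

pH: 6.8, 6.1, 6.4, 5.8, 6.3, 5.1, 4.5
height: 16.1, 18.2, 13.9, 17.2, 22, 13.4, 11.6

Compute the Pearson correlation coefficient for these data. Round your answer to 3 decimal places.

0.598

n = 7, Σx = 41, Σy = 112.4, Σx² = 244, Σy² = 1877.62, Σxy = 668.36
nΣxy − ΣxΣy = 4678.52 − 4608.4 = 70.12
nΣx² − (Σx)² = 1708 − 1681 = 27; nΣy² − (Σy)² = 13143.34 − 12633.76 = 509.58
r = 70.12 / √(27 × 509.58) = 70.12 / 117.2973 ≈ 0.598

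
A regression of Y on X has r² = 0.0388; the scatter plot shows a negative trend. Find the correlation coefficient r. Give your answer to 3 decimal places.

|r| = √0.0388 = 0.197
The association is negative, so r = −0.197.

-0.197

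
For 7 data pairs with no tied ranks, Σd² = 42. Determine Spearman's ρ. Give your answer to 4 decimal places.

0.2500

ρ = 1 − 6Σd² / [n(n²−1)] = 1 − 6×42 / (7×48)
  = 1 − 252/336 = 1 − 0.75000 ≈ 0.2500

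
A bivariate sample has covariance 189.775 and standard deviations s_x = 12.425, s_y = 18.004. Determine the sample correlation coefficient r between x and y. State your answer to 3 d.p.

r = Cov(x,y) / (s_x · s_y) = 189.775 / (12.425 × 18.004)
  = 189.775 / 223.6997 ≈ 0.848

0.848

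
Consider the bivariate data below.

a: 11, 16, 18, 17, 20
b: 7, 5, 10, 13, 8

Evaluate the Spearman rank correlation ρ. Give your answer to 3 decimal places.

0.500

Rank a: 1, 2, 4, 3, 5
Rank b: 2, 1, 4, 5, 3
d = rank(a) − rank(b): -1, 1, 0, -2, 2; Σd² = 10
ρ = 1 − 6Σd² / [n(n²−1)] = 1 − 6×10 / (5×24) = 1 − 60/120 ≈ 0.500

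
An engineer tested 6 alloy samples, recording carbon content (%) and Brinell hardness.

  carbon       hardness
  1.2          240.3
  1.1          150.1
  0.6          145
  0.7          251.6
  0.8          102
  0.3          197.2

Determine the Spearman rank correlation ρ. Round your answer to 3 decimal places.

Rank carbon: 6, 5, 2, 3, 4, 1
Rank hardness: 5, 3, 2, 6, 1, 4
d = rank(carbon) − rank(hardness): 1, 2, 0, -3, 3, -3; Σd² = 32
ρ = 1 − 6Σd² / [n(n²−1)] = 1 − 6×32 / (6×35) = 1 − 192/210 ≈ 0.086

0.086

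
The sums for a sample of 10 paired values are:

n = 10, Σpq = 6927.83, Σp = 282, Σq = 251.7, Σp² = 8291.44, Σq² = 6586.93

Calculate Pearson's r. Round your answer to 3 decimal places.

-0.582

r = (nΣpq − ΣpΣq) / √[(nΣp² − (Σp)²)(nΣq² − (Σq)²)]
Numerator: 10×6927.83 − 282×251.7 = -1701.1
Denominator: √[(82914.4 − 79524)(65869.3 − 63352.89)] = √[3390.4 × 2516.41] = 2920.8965
r = -1701.1 / 2920.8965 ≈ -0.582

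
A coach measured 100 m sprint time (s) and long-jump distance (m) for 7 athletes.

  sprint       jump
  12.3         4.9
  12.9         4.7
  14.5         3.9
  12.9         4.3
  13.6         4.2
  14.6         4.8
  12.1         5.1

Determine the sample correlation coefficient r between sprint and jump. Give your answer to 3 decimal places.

-0.592

n = 7, Σx = 92.9, Σy = 31.9, Σx² = 1238.89, Σy² = 146.49, Σxy = 421.83
nΣxy − ΣxΣy = 2952.81 − 2963.51 = -10.7
nΣx² − (Σx)² = 8672.23 − 8630.41 = 41.82; nΣy² − (Σy)² = 1025.43 − 1017.61 = 7.82
r = -10.7 / √(41.82 × 7.82) = -10.7 / 18.0840 ≈ -0.592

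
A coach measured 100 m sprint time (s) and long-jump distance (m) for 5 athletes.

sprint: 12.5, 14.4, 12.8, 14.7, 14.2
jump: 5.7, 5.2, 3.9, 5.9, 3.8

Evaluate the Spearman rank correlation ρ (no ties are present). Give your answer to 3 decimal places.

Rank sprint: 1, 4, 2, 5, 3
Rank jump: 4, 3, 2, 5, 1
d = rank(sprint) − rank(jump): -3, 1, 0, 0, 2; Σd² = 14
ρ = 1 − 6Σd² / [n(n²−1)] = 1 − 6×14 / (5×24) = 1 − 84/120 ≈ 0.300

0.300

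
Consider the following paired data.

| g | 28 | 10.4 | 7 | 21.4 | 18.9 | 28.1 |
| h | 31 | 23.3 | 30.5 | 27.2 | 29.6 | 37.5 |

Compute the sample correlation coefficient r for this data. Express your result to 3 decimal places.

n = 6, Σg = 113.8, Σh = 179.1, Σg² = 2545.94, Σh² = 5456.39, Σgh = 3519.09
nΣgh − ΣgΣh = 21114.54 − 20381.58 = 732.96
nΣg² − (Σg)² = 15275.64 − 12950.44 = 2325.2; nΣh² − (Σh)² = 32738.34 − 32076.81 = 661.53
r = 732.96 / √(2325.2 × 661.53) = 732.96 / 1240.2377 ≈ 0.591

0.591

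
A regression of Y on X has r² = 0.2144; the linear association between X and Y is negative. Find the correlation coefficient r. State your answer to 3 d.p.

|r| = √0.2144 = 0.463
The association is negative, so r = −0.463.

-0.463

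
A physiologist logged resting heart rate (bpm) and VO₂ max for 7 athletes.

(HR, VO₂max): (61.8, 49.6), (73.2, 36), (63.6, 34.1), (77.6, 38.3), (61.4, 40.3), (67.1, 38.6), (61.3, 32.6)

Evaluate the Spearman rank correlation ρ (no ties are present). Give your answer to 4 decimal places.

Rank HR: 3, 6, 4, 7, 2, 5, 1
Rank VO₂max: 7, 3, 2, 4, 6, 5, 1
d = rank(HR) − rank(VO₂max): -4, 3, 2, 3, -4, 0, 0; Σd² = 54
ρ = 1 − 6Σd² / [n(n²−1)] = 1 − 6×54 / (7×48) = 1 − 324/336 ≈ 0.0357

0.0357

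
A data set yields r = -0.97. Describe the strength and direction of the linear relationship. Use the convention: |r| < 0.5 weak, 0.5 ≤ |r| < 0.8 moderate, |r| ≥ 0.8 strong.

strong negative

r = -0.97 < 0 so the relationship is negative.
|r| = 0.97, which falls in the strong range.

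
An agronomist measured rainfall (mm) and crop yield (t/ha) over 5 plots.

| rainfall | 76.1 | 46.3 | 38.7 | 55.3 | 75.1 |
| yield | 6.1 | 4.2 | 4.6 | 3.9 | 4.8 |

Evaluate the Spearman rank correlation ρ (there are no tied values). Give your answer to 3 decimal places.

0.600

Rank rainfall: 5, 2, 1, 3, 4
Rank yield: 5, 2, 3, 1, 4
d = rank(rainfall) − rank(yield): 0, 0, -2, 2, 0; Σd² = 8
ρ = 1 − 6Σd² / [n(n²−1)] = 1 − 6×8 / (5×24) = 1 − 48/120 ≈ 0.600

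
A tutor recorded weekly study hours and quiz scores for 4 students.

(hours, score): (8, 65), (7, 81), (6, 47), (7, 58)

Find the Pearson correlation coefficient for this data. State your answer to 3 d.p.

n = 4, Σx = 28, Σy = 251, Σx² = 198, Σy² = 16359, Σxy = 1775
nΣxy − ΣxΣy = 7100 − 7028 = 72
nΣx² − (Σx)² = 792 − 784 = 8; nΣy² − (Σy)² = 65436 − 63001 = 2435
r = 72 / √(8 × 2435) = 72 / 139.5708 ≈ 0.516

0.516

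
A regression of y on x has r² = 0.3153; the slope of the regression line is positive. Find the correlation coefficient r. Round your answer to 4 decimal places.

|r| = √0.3153 = 0.5615
The association is positive, so r = 0.5615.

0.5615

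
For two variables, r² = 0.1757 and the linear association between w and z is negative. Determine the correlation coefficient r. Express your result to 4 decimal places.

-0.4192

|r| = √0.1757 = 0.4192
The association is negative, so r = −0.4192.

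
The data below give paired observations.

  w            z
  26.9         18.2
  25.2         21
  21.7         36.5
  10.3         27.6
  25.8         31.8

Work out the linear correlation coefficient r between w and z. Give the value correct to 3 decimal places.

-0.263

n = 5, Σw = 109.9, Σz = 135.1, Σw² = 2601.27, Σz² = 3877.49, Σwz = 2915.55
nΣwz − ΣwΣz = 14577.75 − 14847.49 = -269.74
nΣw² − (Σw)² = 13006.35 − 12078.01 = 928.34; nΣz² − (Σz)² = 19387.45 − 18252.01 = 1135.44
r = -269.74 / √(928.34 × 1135.44) = -269.74 / 1026.6812 ≈ -0.263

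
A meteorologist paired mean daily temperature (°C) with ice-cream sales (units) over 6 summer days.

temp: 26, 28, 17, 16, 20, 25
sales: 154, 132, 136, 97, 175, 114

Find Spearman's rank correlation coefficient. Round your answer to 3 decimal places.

0.257

Rank temp: 5, 6, 2, 1, 3, 4
Rank sales: 5, 3, 4, 1, 6, 2
d = rank(temp) − rank(sales): 0, 3, -2, 0, -3, 2; Σd² = 26
ρ = 1 − 6Σd² / [n(n²−1)] = 1 − 6×26 / (6×35) = 1 − 156/210 ≈ 0.257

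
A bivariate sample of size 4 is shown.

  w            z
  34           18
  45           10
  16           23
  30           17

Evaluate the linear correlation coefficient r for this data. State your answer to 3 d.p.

-0.961

n = 4, Σw = 125, Σz = 68, Σw² = 4337, Σz² = 1242, Σwz = 1940
nΣwz − ΣwΣz = 7760 − 8500 = -740
nΣw² − (Σw)² = 17348 − 15625 = 1723; nΣz² − (Σz)² = 4968 − 4624 = 344
r = -740 / √(1723 × 344) = -740 / 769.8779 ≈ -0.961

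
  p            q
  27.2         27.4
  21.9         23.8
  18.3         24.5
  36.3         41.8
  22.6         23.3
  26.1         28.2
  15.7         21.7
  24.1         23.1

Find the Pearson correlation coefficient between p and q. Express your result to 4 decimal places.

0.9020

n = 8, Σp = 192.2, Σq = 213.8, Σp² = 4891.3, Σq² = 6007.32, Σpq = 5392.19
nΣpq − ΣpΣq = 43137.52 − 41092.36 = 2045.16
nΣp² − (Σp)² = 39130.4 − 36940.84 = 2189.56; nΣq² − (Σq)² = 48058.56 − 45710.44 = 2348.12
r = 2045.16 / √(2189.56 × 2348.12) = 2045.16 / 2267.4544 ≈ 0.9020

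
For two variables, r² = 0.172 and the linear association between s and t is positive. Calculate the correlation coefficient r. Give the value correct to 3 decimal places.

|r| = √0.172 = 0.415
The association is positive, so r = 0.415.

0.415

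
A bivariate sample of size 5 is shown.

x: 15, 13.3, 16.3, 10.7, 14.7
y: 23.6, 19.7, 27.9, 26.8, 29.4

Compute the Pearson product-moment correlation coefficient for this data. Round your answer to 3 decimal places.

n = 5, Σx = 70, Σy = 127.4, Σx² = 998.16, Σy² = 3306.06, Σxy = 1789.72
nΣxy − ΣxΣy = 8948.6 − 8918 = 30.6
nΣx² − (Σx)² = 4990.8 − 4900 = 90.8; nΣy² − (Σy)² = 16530.3 − 16230.76 = 299.54
r = 30.6 / √(90.8 × 299.54) = 30.6 / 164.9189 ≈ 0.186

0.186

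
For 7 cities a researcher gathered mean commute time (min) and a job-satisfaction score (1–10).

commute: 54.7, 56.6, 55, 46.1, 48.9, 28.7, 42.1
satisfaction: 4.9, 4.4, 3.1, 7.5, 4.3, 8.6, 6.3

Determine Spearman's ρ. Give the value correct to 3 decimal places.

-0.786

Rank commute: 5, 7, 6, 3, 4, 1, 2
Rank satisfaction: 4, 3, 1, 6, 2, 7, 5
d = rank(commute) − rank(satisfaction): 1, 4, 5, -3, 2, -6, -3; Σd² = 100
ρ = 1 − 6Σd² / [n(n²−1)] = 1 − 6×100 / (7×48) = 1 − 600/336 ≈ -0.786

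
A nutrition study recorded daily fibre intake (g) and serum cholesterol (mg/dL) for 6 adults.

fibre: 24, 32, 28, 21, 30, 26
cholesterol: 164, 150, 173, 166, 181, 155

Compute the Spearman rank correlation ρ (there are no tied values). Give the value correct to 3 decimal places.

-0.086

Rank fibre: 2, 6, 4, 1, 5, 3
Rank cholesterol: 3, 1, 5, 4, 6, 2
d = rank(fibre) − rank(cholesterol): -1, 5, -1, -3, -1, 1; Σd² = 38
ρ = 1 − 6Σd² / [n(n²−1)] = 1 − 6×38 / (6×35) = 1 − 228/210 ≈ -0.086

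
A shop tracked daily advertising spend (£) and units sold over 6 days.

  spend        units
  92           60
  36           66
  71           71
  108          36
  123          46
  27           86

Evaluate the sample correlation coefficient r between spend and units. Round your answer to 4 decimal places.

-0.8637

n = 6, Σx = 457, Σy = 365, Σx² = 42323, Σy² = 23805, Σxy = 24805
nΣxy − ΣxΣy = 148830 − 166805 = -17975
nΣx² − (Σx)² = 253938 − 208849 = 45089; nΣy² − (Σy)² = 142830 − 133225 = 9605
r = -17975 / √(45089 × 9605) = -17975 / 20810.5705 ≈ -0.8637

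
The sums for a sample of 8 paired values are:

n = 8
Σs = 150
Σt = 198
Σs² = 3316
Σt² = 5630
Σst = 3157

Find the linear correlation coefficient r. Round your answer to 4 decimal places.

-0.9166

r = (nΣst − ΣsΣt) / √[(nΣs² − (Σs)²)(nΣt² − (Σt)²)]
Numerator: 8×3157 − 150×198 = -4444
Denominator: √[(26528 − 22500)(45040 − 39204)] = √[4028 × 5836] = 4848.4439
r = -4444 / 4848.4439 ≈ -0.9166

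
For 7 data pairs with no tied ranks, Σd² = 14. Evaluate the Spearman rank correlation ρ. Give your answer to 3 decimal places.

ρ = 1 − 6Σd² / [n(n²−1)] = 1 − 6×14 / (7×48)
  = 1 − 84/336 = 1 − 0.2500 ≈ 0.750

0.750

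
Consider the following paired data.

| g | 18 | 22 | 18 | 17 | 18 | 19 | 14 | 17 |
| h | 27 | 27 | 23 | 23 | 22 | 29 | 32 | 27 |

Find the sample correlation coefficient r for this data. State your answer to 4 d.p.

n = 8, Σg = 143, Σh = 210, Σg² = 2591, Σh² = 5594, Σgh = 3739
nΣgh − ΣgΣh = 29912 − 30030 = -118
nΣg² − (Σg)² = 20728 − 20449 = 279; nΣh² − (Σh)² = 44752 − 44100 = 652
r = -118 / √(279 × 652) = -118 / 426.5067 ≈ -0.2767

-0.2767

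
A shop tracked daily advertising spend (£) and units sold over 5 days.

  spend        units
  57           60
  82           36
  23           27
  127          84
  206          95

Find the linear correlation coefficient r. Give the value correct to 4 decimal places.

n = 5, Σx = 495, Σy = 302, Σx² = 69067, Σy² = 21706, Σxy = 37231
nΣxy − ΣxΣy = 186155 − 149490 = 36665
nΣx² − (Σx)² = 345335 − 245025 = 100310; nΣy² − (Σy)² = 108530 − 91204 = 17326
r = 36665 / √(100310 × 17326) = 36665 / 41688.9801 ≈ 0.8795

0.8795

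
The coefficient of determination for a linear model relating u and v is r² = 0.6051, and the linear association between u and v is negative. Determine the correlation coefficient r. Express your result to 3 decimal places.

|r| = √0.6051 = 0.778
The association is negative, so r = −0.778.

-0.778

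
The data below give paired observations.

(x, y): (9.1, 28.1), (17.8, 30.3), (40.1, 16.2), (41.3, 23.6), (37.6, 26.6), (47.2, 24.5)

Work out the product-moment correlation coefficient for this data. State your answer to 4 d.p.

-0.6197

n = 6, Σx = 193.1, Σy = 149.3, Σx² = 7354.95, Σy² = 3834.91, Σxy = 4575.91
nΣxy − ΣxΣy = 27455.46 − 28829.83 = -1374.37
nΣx² − (Σx)² = 44129.7 − 37287.61 = 6842.09; nΣy² − (Σy)² = 23009.46 − 22290.49 = 718.97
r = -1374.37 / √(6842.09 × 718.97) = -1374.37 / 2217.9399 ≈ -0.6197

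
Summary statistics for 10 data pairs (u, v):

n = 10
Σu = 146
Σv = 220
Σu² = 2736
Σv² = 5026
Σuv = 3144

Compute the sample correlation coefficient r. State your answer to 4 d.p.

r = (nΣuv − ΣuΣv) / √[(nΣu² − (Σu)²)(nΣv² − (Σv)²)]
Numerator: 10×3144 − 146×220 = -680
Denominator: √[(27360 − 21316)(50260 − 48400)] = √[6044 × 1860] = 3352.8853
r = -680 / 3352.8853 ≈ -0.2028

-0.2028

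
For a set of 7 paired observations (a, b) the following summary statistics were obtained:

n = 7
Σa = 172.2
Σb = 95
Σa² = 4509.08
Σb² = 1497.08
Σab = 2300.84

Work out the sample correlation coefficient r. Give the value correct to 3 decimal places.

-0.152

r = (nΣab − ΣaΣb) / √[(nΣa² − (Σa)²)(nΣb² − (Σb)²)]
Numerator: 7×2300.84 − 172.2×95 = -253.12
Denominator: √[(31563.56 − 29652.84)(10479.56 − 9025)] = √[1910.72 × 1454.56] = 1667.1103
r = -253.12 / 1667.1103 ≈ -0.152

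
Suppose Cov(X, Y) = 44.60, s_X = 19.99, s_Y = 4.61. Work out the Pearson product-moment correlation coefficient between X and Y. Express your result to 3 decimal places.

r = Cov(X,Y) / (s_X · s_Y) = 44.60 / (19.99 × 4.61)
  = 44.60 / 92.1539 ≈ 0.484

0.484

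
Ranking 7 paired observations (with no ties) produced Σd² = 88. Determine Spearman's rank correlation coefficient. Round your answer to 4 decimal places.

ρ = 1 − 6Σd² / [n(n²−1)] = 1 − 6×88 / (7×48)
  = 1 − 528/336 = 1 − 1.57143 ≈ -0.5714

-0.5714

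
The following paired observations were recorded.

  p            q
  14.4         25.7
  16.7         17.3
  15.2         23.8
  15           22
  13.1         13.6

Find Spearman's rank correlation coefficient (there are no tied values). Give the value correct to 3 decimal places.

Rank p: 2, 5, 4, 3, 1
Rank q: 5, 2, 4, 3, 1
d = rank(p) − rank(q): -3, 3, 0, 0, 0; Σd² = 18
ρ = 1 − 6Σd² / [n(n²−1)] = 1 − 6×18 / (5×24) = 1 − 108/120 ≈ 0.100

0.100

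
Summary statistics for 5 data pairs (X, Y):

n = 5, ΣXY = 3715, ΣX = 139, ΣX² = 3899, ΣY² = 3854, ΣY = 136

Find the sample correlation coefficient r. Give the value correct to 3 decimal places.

r = (nΣXY − ΣXΣY) / √[(nΣX² − (ΣX)²)(nΣY² − (ΣY)²)]
Numerator: 5×3715 − 139×136 = -329
Denominator: √[(19495 − 19321)(19270 − 18496)] = √[174 × 774] = 366.9823
r = -329 / 366.9823 ≈ -0.897

-0.897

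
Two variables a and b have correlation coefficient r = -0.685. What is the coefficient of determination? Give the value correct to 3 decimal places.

r² = (-0.685)² = 0.469

0.469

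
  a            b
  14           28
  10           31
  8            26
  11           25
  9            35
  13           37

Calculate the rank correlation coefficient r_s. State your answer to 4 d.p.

Rank a: 6, 3, 1, 4, 2, 5
Rank b: 3, 4, 2, 1, 5, 6
d = rank(a) − rank(b): 3, -1, -1, 3, -3, -1; Σd² = 30
ρ = 1 − 6Σd² / [n(n²−1)] = 1 − 6×30 / (6×35) = 1 − 180/210 ≈ 0.1429

0.1429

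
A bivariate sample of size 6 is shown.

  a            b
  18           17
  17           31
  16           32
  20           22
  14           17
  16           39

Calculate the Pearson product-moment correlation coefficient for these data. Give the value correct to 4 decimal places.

n = 6, Σa = 101, Σb = 158, Σa² = 1721, Σb² = 4568, Σab = 2647
nΣab − ΣaΣb = 15882 − 15958 = -76
nΣa² − (Σa)² = 10326 − 10201 = 125; nΣb² − (Σb)² = 27408 − 24964 = 2444
r = -76 / √(125 × 2444) = -76 / 552.7205 ≈ -0.1375

-0.1375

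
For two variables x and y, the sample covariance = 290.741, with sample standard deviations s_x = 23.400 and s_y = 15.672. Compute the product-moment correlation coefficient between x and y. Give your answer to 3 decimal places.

0.793

r = Cov(x,y) / (s_x · s_y) = 290.741 / (23.400 × 15.672)
  = 290.741 / 366.7248 ≈ 0.793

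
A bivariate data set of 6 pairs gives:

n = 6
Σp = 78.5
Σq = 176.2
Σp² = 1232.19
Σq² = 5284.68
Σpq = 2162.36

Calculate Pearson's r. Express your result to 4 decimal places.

-0.9502

r = (nΣpq − ΣpΣq) / √[(nΣp² − (Σp)²)(nΣq² − (Σq)²)]
Numerator: 6×2162.36 − 78.5×176.2 = -857.54
Denominator: √[(7393.14 − 6162.25)(31708.08 − 31046.44)] = √[1230.89 × 661.64] = 902.4445
r = -857.54 / 902.4445 ≈ -0.9502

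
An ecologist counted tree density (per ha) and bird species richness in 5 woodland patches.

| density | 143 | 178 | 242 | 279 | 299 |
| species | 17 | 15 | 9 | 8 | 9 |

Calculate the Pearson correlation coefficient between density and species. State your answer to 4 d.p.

-0.9514

n = 5, Σx = 1141, Σy = 58, Σx² = 277939, Σy² = 740, Σxy = 12202
nΣxy − ΣxΣy = 61010 − 66178 = -5168
nΣx² − (Σx)² = 1389695 − 1301881 = 87814; nΣy² − (Σy)² = 3700 − 3364 = 336
r = -5168 / √(87814 × 336) = -5168 / 5431.8969 ≈ -0.9514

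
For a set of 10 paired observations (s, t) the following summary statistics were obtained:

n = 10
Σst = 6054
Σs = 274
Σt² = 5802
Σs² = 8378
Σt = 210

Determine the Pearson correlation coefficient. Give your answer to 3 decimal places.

r = (nΣst − ΣsΣt) / √[(nΣs² − (Σs)²)(nΣt² − (Σt)²)]
Numerator: 10×6054 − 274×210 = 3000
Denominator: √[(83780 − 75076)(58020 − 44100)] = √[8704 × 13920] = 11007.2558
r = 3000 / 11007.2558 ≈ 0.273

0.273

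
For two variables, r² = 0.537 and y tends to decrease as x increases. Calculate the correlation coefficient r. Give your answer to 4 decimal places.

-0.7328

|r| = √0.537 = 0.7328
The association is negative, so r = −0.7328.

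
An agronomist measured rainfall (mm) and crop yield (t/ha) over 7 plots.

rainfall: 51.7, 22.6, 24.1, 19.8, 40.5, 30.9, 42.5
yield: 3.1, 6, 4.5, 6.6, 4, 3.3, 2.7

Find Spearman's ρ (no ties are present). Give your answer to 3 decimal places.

-0.929

Rank rainfall: 7, 2, 3, 1, 5, 4, 6
Rank yield: 2, 6, 5, 7, 4, 3, 1
d = rank(rainfall) − rank(yield): 5, -4, -2, -6, 1, 1, 5; Σd² = 108
ρ = 1 − 6Σd² / [n(n²−1)] = 1 − 6×108 / (7×48) = 1 − 648/336 ≈ -0.929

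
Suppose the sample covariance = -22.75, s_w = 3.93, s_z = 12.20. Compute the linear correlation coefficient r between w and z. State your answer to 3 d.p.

-0.474

r = Cov(w,z) / (s_w · s_z) = -22.75 / (3.93 × 12.20)
  = -22.75 / 47.9460 ≈ -0.474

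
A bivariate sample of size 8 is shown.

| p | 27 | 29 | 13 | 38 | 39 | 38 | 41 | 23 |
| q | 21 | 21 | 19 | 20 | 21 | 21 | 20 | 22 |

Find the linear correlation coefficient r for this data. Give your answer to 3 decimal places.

0.175

n = 8, Σp = 248, Σq = 165, Σp² = 8358, Σq² = 3409, Σpq = 5126
nΣpq − ΣpΣq = 41008 − 40920 = 88
nΣp² − (Σp)² = 66864 − 61504 = 5360; nΣq² − (Σq)² = 27272 − 27225 = 47
r = 88 / √(5360 × 47) = 88 / 501.9163 ≈ 0.175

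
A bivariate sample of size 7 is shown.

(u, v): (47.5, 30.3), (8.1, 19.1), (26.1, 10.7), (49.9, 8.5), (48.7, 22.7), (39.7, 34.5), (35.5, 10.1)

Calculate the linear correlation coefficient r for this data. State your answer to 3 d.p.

n = 7, Σu = 255.5, Σv = 135.9, Σu² = 10701.11, Σv² = 3277.19, Σuv = 5131.07
nΣuv − ΣuΣv = 35917.49 − 34722.45 = 1195.04
nΣu² − (Σu)² = 74907.77 − 65280.25 = 9627.52; nΣv² − (Σv)² = 22940.33 − 18468.81 = 4471.52
r = 1195.04 / √(9627.52 × 4471.52) = 1195.04 / 6561.2231 ≈ 0.182

0.182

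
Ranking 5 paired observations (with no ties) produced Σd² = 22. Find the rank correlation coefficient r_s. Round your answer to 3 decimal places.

ρ = 1 − 6Σd² / [n(n²−1)] = 1 − 6×22 / (5×24)
  = 1 − 132/120 = 1 − 1.1000 ≈ -0.100

-0.100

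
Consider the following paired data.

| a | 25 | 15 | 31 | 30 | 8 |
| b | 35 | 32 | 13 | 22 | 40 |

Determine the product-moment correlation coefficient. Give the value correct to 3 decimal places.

-0.827

n = 5, Σa = 109, Σb = 142, Σa² = 2775, Σb² = 4502, Σab = 2738
nΣab − ΣaΣb = 13690 − 15478 = -1788
nΣa² − (Σa)² = 13875 − 11881 = 1994; nΣb² − (Σb)² = 22510 − 20164 = 2346
r = -1788 / √(1994 × 2346) = -1788 / 2162.8509 ≈ -0.827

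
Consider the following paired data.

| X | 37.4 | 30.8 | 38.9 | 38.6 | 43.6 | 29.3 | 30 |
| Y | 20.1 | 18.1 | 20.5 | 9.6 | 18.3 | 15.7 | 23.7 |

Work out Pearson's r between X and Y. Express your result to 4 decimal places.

n = 7, ΣX = 248.6, ΣY = 126, ΣX² = 9010.02, ΣY² = 2387.1, ΣXY = 4446.12
nΣXY − ΣXΣY = 31122.84 − 31323.6 = -200.76
nΣX² − (ΣX)² = 63070.14 − 61801.96 = 1268.18; nΣY² − (ΣY)² = 16709.7 − 15876 = 833.7
r = -200.76 / √(1268.18 × 833.7) = -200.76 / 1028.2420 ≈ -0.1952

-0.1952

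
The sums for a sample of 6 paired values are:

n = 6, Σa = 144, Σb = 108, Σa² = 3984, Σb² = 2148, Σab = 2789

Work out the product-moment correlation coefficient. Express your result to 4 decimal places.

0.6003

r = (nΣab − ΣaΣb) / √[(nΣa² − (Σa)²)(nΣb² − (Σb)²)]
Numerator: 6×2789 − 144×108 = 1182
Denominator: √[(23904 − 20736)(12888 − 11664)] = √[3168 × 1224] = 1969.1704
r = 1182 / 1969.1704 ≈ 0.6003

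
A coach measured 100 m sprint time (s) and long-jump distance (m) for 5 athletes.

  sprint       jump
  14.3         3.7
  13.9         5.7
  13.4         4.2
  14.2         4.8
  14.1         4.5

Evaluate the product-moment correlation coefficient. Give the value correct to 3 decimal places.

-0.105

n = 5, Σx = 69.9, Σy = 22.9, Σx² = 977.71, Σy² = 107.11, Σxy = 320.03
nΣxy − ΣxΣy = 1600.15 − 1600.71 = -0.56
nΣx² − (Σx)² = 4888.55 − 4886.01 = 2.54; nΣy² − (Σy)² = 535.55 − 524.41 = 11.14
r = -0.56 / √(2.54 × 11.14) = -0.56 / 5.3194 ≈ -0.105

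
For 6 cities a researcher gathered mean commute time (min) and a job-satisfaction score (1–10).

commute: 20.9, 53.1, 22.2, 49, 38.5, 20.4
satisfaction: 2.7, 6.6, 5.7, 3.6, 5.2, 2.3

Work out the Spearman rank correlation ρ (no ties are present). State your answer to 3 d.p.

Rank commute: 2, 6, 3, 5, 4, 1
Rank satisfaction: 2, 6, 5, 3, 4, 1
d = rank(commute) − rank(satisfaction): 0, 0, -2, 2, 0, 0; Σd² = 8
ρ = 1 − 6Σd² / [n(n²−1)] = 1 − 6×8 / (6×35) = 1 − 48/210 ≈ 0.771

0.771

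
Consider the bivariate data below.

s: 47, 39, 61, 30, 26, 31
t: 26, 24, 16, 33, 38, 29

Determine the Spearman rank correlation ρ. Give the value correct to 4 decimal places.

-0.9429

Rank s: 5, 4, 6, 2, 1, 3
Rank t: 3, 2, 1, 5, 6, 4
d = rank(s) − rank(t): 2, 2, 5, -3, -5, -1; Σd² = 68
ρ = 1 − 6Σd² / [n(n²−1)] = 1 − 6×68 / (6×35) = 1 − 408/210 ≈ -0.9429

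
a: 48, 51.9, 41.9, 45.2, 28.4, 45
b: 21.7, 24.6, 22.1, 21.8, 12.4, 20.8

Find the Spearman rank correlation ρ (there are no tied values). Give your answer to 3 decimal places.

0.600

Rank a: 5, 6, 2, 4, 1, 3
Rank b: 3, 6, 5, 4, 1, 2
d = rank(a) − rank(b): 2, 0, -3, 0, 0, 1; Σd² = 14
ρ = 1 − 6Σd² / [n(n²−1)] = 1 − 6×14 / (6×35) = 1 − 84/210 ≈ 0.600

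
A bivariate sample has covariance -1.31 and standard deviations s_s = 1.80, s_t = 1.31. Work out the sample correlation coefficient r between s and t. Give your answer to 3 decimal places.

-0.556

r = Cov(s,t) / (s_s · s_t) = -1.31 / (1.80 × 1.31)
  = -1.31 / 2.3580 ≈ -0.556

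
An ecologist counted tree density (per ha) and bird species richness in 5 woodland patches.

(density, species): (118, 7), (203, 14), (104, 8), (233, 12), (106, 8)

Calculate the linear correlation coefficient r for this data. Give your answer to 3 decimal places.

0.892

n = 5, Σx = 764, Σy = 49, Σx² = 131474, Σy² = 517, Σxy = 8144
nΣxy − ΣxΣy = 40720 − 37436 = 3284
nΣx² − (Σx)² = 657370 − 583696 = 73674; nΣy² − (Σy)² = 2585 − 2401 = 184
r = 3284 / √(73674 × 184) = 3284 / 3681.8495 ≈ 0.892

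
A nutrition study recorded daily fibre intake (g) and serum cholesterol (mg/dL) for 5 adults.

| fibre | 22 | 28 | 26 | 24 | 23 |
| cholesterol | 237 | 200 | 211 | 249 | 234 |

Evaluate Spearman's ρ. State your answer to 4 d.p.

-0.7000

Rank fibre: 1, 5, 4, 3, 2
Rank cholesterol: 4, 1, 2, 5, 3
d = rank(fibre) − rank(cholesterol): -3, 4, 2, -2, -1; Σd² = 34
ρ = 1 − 6Σd² / [n(n²−1)] = 1 − 6×34 / (5×24) = 1 − 204/120 ≈ -0.7000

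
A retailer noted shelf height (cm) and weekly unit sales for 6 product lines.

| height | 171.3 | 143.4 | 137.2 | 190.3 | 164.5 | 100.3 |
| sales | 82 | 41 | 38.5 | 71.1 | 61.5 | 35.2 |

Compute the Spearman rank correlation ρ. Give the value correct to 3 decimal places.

Rank height: 5, 3, 2, 6, 4, 1
Rank sales: 6, 3, 2, 5, 4, 1
d = rank(height) − rank(sales): -1, 0, 0, 1, 0, 0; Σd² = 2
ρ = 1 − 6Σd² / [n(n²−1)] = 1 − 6×2 / (6×35) = 1 − 12/210 ≈ 0.943

0.943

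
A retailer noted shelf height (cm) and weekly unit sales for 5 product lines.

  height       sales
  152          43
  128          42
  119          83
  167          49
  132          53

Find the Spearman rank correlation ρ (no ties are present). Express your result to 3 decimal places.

-0.300

Rank height: 4, 2, 1, 5, 3
Rank sales: 2, 1, 5, 3, 4
d = rank(height) − rank(sales): 2, 1, -4, 2, -1; Σd² = 26
ρ = 1 − 6Σd² / [n(n²−1)] = 1 − 6×26 / (5×24) = 1 − 156/120 ≈ -0.300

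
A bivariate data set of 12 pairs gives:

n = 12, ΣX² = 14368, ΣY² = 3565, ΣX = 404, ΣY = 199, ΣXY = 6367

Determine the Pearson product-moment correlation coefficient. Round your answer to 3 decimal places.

-0.738

r = (nΣXY − ΣXΣY) / √[(nΣX² − (ΣX)²)(nΣY² − (ΣY)²)]
Numerator: 12×6367 − 404×199 = -3992
Denominator: √[(172416 − 163216)(42780 − 39601)] = √[9200 × 3179] = 5408.0311
r = -3992 / 5408.0311 ≈ -0.738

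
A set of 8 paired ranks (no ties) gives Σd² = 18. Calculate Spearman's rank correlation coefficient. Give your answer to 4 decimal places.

0.7857

ρ = 1 − 6Σd² / [n(n²−1)] = 1 − 6×18 / (8×63)
  = 1 − 108/504 = 1 − 0.21429 ≈ 0.7857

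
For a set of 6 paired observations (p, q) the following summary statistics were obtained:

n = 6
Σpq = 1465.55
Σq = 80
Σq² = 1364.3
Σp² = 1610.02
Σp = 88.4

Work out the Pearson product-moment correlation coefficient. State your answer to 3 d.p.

r = (nΣpq − ΣpΣq) / √[(nΣp² − (Σp)²)(nΣq² − (Σq)²)]
Numerator: 6×1465.55 − 88.4×80 = 1721.3
Denominator: √[(9660.12 − 7814.56)(8185.8 − 6400)] = √[1845.56 × 1785.8] = 1815.4341
r = 1721.3 / 1815.4341 ≈ 0.948

0.948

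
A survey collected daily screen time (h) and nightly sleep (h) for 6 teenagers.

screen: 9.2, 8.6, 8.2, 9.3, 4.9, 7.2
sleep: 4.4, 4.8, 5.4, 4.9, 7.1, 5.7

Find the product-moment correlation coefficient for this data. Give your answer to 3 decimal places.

n = 6, Σx = 47.4, Σy = 32.3, Σx² = 388.18, Σy² = 178.47, Σxy = 247.44
nΣxy − ΣxΣy = 1484.64 − 1531.02 = -46.38
nΣx² − (Σx)² = 2329.08 − 2246.76 = 82.32; nΣy² − (Σy)² = 1070.82 − 1043.29 = 27.53
r = -46.38 / √(82.32 × 27.53) = -46.38 / 47.6054 ≈ -0.974

-0.974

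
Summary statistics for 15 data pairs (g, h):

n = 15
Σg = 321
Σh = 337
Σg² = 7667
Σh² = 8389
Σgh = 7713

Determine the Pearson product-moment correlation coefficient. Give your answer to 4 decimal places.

0.6206

r = (nΣgh − ΣgΣh) / √[(nΣg² − (Σg)²)(nΣh² − (Σh)²)]
Numerator: 15×7713 − 321×337 = 7518
Denominator: √[(115005 − 103041)(125835 − 113569)] = √[11964 × 12266] = 12114.0589
r = 7518 / 12114.0589 ≈ 0.6206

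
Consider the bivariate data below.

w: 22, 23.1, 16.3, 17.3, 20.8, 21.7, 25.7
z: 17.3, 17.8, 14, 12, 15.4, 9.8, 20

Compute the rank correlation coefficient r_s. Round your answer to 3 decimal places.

Rank w: 5, 6, 1, 2, 3, 4, 7
Rank z: 5, 6, 3, 2, 4, 1, 7
d = rank(w) − rank(z): 0, 0, -2, 0, -1, 3, 0; Σd² = 14
ρ = 1 − 6Σd² / [n(n²−1)] = 1 − 6×14 / (7×48) = 1 − 84/336 ≈ 0.750

0.750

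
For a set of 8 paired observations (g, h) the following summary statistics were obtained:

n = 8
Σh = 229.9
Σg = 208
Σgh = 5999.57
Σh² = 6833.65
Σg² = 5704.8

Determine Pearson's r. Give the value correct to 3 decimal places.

0.085

r = (nΣgh − ΣgΣh) / √[(nΣg² − (Σg)²)(nΣh² − (Σh)²)]
Numerator: 8×5999.57 − 208×229.9 = 177.36
Denominator: √[(45638.4 − 43264)(54669.2 − 52854.01)] = √[2374.4 × 1815.19] = 2076.0509
r = 177.36 / 2076.0509 ≈ 0.085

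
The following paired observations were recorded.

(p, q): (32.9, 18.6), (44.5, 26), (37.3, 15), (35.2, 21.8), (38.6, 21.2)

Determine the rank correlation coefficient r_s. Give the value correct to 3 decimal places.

0.500

Rank p: 1, 5, 3, 2, 4
Rank q: 2, 5, 1, 4, 3
d = rank(p) − rank(q): -1, 0, 2, -2, 1; Σd² = 10
ρ = 1 − 6Σd² / [n(n²−1)] = 1 − 6×10 / (5×24) = 1 − 60/120 ≈ 0.500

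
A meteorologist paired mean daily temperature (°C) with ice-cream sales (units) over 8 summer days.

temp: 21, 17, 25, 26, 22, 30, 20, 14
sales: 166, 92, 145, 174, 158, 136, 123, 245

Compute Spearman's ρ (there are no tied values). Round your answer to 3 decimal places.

Rank temp: 4, 2, 6, 7, 5, 8, 3, 1
Rank sales: 6, 1, 4, 7, 5, 3, 2, 8
d = rank(temp) − rank(sales): -2, 1, 2, 0, 0, 5, 1, -7; Σd² = 84
ρ = 1 − 6Σd² / [n(n²−1)] = 1 − 6×84 / (8×63) = 1 − 504/504 ≈ 0.000

0.000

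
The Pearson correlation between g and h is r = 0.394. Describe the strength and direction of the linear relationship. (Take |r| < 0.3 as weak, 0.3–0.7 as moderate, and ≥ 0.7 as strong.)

moderate positive

r = 0.394 > 0 so the relationship is positive.
|r| = 0.394, which falls in the moderate range.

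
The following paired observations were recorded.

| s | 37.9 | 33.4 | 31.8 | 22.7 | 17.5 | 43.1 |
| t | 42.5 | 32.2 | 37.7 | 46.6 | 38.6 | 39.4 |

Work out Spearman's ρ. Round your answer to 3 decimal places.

0.029

Rank s: 5, 4, 3, 2, 1, 6
Rank t: 5, 1, 2, 6, 3, 4
d = rank(s) − rank(t): 0, 3, 1, -4, -2, 2; Σd² = 34
ρ = 1 − 6Σd² / [n(n²−1)] = 1 − 6×34 / (6×35) = 1 − 204/210 ≈ 0.029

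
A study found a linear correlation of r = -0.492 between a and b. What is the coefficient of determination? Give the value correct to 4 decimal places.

r² = (-0.492)² = 0.2421

0.2421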